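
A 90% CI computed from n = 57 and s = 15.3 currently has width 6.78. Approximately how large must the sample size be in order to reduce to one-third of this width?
n ≈ 513

CI width ∝ 1/√n
To reduce width by factor 3, need √n to grow by 3 → need 3² = 9 times as many samples.

Current: n = 57, width = 6.78
New: n = 513, width ≈ 2.23

Width reduced by factor of 6.78/2.23 = 3.04.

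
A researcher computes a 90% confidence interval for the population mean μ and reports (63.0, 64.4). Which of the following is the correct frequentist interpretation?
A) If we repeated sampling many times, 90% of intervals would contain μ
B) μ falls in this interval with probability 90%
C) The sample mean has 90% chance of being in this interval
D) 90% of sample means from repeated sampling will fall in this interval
A

A) Correct — this is the frequentist long-run coverage interpretation.
B) Wrong — μ is fixed; the randomness lives in the interval, not in μ.
C) Wrong — x̄ is observed and sits in the interval by construction.
D) Wrong — coverage applies to intervals containing μ, not to future x̄ values.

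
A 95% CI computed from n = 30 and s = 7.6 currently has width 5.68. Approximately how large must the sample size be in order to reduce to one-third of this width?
n ≈ 270

CI width ∝ 1/√n
To reduce width by factor 3, need √n to grow by 3 → need 3² = 9 times as many samples.

Current: n = 30, width = 5.68
New: n = 270, width ≈ 1.82

Width reduced by factor of 5.68/1.82 = 3.12.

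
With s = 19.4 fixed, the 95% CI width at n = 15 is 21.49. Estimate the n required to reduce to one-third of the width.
n ≈ 135

CI width ∝ 1/√n
To reduce width by factor 3, need √n to grow by 3 → need 3² = 9 times as many samples.

Current: n = 15, width = 21.49
New: n = 135, width ≈ 6.61

Width reduced by factor of 21.49/6.61 = 3.25.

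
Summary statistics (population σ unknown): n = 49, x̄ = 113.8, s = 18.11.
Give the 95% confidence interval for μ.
(108.60, 119.00)

t-interval (σ unknown):
df = n - 1 = 48
t* = 2.011 for 95% confidence

Margin of error = t* · s/√n = 2.011 · 18.11/√49 = 5.20

CI: (108.60, 119.00)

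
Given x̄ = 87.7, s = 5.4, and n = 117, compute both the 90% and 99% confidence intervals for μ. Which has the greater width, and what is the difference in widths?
99% CI is wider by 0.95

df = 116
90% CI: t* = 1.658, (86.87, 88.53), width = 2 · t* · s/√n = 1.66
99% CI: t* = 2.619, (86.39, 89.01), width = 2 · t* · s/√n = 2.61

The 99% CI is wider by 2.61 - 1.66 = 0.95.
Higher confidence requires a wider interval.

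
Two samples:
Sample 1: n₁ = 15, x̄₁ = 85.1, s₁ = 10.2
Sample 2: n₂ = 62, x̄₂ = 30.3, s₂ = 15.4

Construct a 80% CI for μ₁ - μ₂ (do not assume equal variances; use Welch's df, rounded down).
(50.51, 59.09)

Difference: x̄₁ - x̄₂ = 54.80
SE = √(s₁²/n₁ + s₂²/n₂) = √(10.2²/15 + 15.4²/62) = 3.2804
df = 31.50 → 31 (Welch–Satterthwaite, rounded down)
t* = 1.309

CI: 54.80 ± 1.309 · 3.2804 = 54.80 ± 4.29 = (50.51, 59.09)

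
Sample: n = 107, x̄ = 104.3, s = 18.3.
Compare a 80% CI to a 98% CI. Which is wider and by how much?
98% CI is wider by 3.80

df = 106
80% CI: t* = 1.290, (102.02, 106.58), width = 2 · t* · s/√n = 4.56
98% CI: t* = 2.362, (100.12, 108.48), width = 2 · t* · s/√n = 8.36

The 98% CI is wider by 8.36 - 4.56 = 3.80.
Higher confidence requires a wider interval.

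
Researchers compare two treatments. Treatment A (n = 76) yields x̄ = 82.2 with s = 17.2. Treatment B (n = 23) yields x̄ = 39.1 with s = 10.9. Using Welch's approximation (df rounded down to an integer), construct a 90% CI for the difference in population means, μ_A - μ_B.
(38.07, 48.13)

Difference: x̄₁ - x̄₂ = 43.10
SE = √(s₁²/n₁ + s₂²/n₂) = √(17.2²/76 + 10.9²/23) = 3.0097
df = 57.99 → 57 (Welch–Satterthwaite, rounded down)
t* = 1.672

CI: 43.10 ± 1.672 · 3.0097 = 43.10 ± 5.03 = (38.07, 48.13)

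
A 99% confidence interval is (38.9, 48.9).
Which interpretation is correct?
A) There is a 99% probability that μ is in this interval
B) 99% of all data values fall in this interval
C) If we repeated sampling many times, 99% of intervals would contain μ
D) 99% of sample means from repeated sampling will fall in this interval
C

A) Wrong — μ is fixed; the randomness lives in the interval, not in μ.
B) Wrong — a CI is about the parameter μ, not individual data values.
C) Correct — this is the frequentist long-run coverage interpretation.
D) Wrong — coverage applies to intervals containing μ, not to future x̄ values.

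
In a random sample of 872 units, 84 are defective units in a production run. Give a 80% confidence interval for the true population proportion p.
(0.084, 0.109)

Proportion CI:
p̂ = 84/872 = 0.09633
SE = √(p̂(1-p̂)/n) = √(0.09633 · 0.90367 / 872) = 0.00999

z* = 1.282
Margin = z* · SE = 1.282 · 0.00999 = 0.0128

CI: 0.09633 ± 0.0128 = (0.084, 0.109)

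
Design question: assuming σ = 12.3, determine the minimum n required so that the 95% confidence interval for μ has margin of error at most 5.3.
n ≥ 21

For margin E ≤ 5.3:
n ≥ (z* · σ / E)²
n ≥ (1.960 · 12.3 / 5.3)²
n ≥ 20.69

Minimum n = 21 (rounding up)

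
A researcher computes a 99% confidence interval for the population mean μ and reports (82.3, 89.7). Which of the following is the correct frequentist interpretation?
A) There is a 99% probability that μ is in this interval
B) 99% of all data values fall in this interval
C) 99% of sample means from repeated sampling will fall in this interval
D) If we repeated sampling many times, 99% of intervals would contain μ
D

A) Wrong — μ is fixed; the randomness lives in the interval, not in μ.
B) Wrong — a CI is about the parameter μ, not individual data values.
C) Wrong — coverage applies to intervals containing μ, not to future x̄ values.
D) Correct — this is the frequentist long-run coverage interpretation.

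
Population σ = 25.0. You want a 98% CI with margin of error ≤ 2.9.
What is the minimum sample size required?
n ≥ 403

For margin E ≤ 2.9:
n ≥ (z* · σ / E)²
n ≥ (2.326 · 25.0 / 2.9)²
n ≥ 402.07

Minimum n = 403 (rounding up)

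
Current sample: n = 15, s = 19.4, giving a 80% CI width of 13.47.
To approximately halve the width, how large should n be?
n ≈ 60

CI width ∝ 1/√n
To reduce width by factor 2, need √n to grow by 2 → need 2² = 4 times as many samples.

Current: n = 15, width = 13.47
New: n = 60, width ≈ 6.49

Width reduced by factor of 13.47/6.49 = 2.08.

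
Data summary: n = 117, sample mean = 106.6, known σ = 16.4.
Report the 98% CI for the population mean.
(103.07, 110.13)

z-interval (σ known):
z* = 2.326 for 98% confidence

Margin of error = z* · σ/√n = 2.326 · 16.4/√117 = 3.53

CI: (106.6 - 3.53, 106.6 + 3.53) = (103.07, 110.13)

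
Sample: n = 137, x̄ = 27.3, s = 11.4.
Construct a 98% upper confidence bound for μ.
μ ≤ 29.32

Upper bound (one-sided):
t* = 2.074 (one-sided for 98%)
Upper bound = x̄ + t* · s/√n = 27.3 + 2.074 · 11.4/√137 = 29.32

We are 98% confident that μ ≤ 29.32.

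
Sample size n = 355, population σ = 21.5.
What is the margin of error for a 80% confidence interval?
Margin of error = 1.46

Margin of error = z* · σ/√n
= 1.282 · 21.5/√355
= 1.282 · 21.5/18.8414
= 1.46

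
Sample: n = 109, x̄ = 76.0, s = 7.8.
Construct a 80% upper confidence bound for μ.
μ ≤ 76.63

Upper bound (one-sided):
t* = 0.845 (one-sided for 80%)
Upper bound = x̄ + t* · s/√n = 76.0 + 0.845 · 7.8/√109 = 76.63

We are 80% confident that μ ≤ 76.63.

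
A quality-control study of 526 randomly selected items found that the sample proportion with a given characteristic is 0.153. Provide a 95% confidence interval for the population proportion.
(0.122, 0.184)

Proportion CI:
SE = √(p̂(1-p̂)/n) = √(0.153 · 0.847 / 526) = 0.01570

z* = 1.960
Margin = z* · SE = 1.960 · 0.01570 = 0.0308

CI: 0.153 ± 0.0308 = (0.122, 0.184)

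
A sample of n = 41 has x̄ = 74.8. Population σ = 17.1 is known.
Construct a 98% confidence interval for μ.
(68.59, 81.01)

z-interval (σ known):
z* = 2.326 for 98% confidence

Margin of error = z* · σ/√n = 2.326 · 17.1/√41 = 6.21

CI: (74.8 - 6.21, 74.8 + 6.21) = (68.59, 81.01)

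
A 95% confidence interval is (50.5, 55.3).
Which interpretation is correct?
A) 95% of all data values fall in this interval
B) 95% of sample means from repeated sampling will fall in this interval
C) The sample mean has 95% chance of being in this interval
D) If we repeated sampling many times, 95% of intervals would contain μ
D

A) Wrong — a CI is about the parameter μ, not individual data values.
B) Wrong — coverage applies to intervals containing μ, not to future x̄ values.
C) Wrong — x̄ is observed and sits in the interval by construction.
D) Correct — this is the frequentist long-run coverage interpretation.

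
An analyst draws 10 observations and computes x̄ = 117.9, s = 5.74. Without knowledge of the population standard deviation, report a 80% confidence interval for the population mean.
(115.39, 120.41)

t-interval (σ unknown):
df = n - 1 = 9
t* = 1.383 for 80% confidence

Margin of error = t* · s/√n = 1.383 · 5.74/√10 = 2.51

CI: (115.39, 120.41)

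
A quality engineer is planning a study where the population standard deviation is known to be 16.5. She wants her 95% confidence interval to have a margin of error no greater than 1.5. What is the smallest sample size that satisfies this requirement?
n ≥ 465

For margin E ≤ 1.5:
n ≥ (z* · σ / E)²
n ≥ (1.960 · 16.5 / 1.5)²
n ≥ 464.83

Minimum n = 465 (rounding up)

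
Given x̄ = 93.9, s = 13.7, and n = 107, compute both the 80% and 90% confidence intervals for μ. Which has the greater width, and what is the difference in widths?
90% CI is wider by 0.97

df = 106
80% CI: t* = 1.290, (92.19, 95.61), width = 2 · t* · s/√n = 3.42
90% CI: t* = 1.659, (91.70, 96.10), width = 2 · t* · s/√n = 4.39

The 90% CI is wider by 4.39 - 3.42 = 0.97.
Higher confidence requires a wider interval.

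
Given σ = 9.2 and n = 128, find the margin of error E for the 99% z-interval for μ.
Margin of error = 2.09

Margin of error = z* · σ/√n
= 2.576 · 9.2/√128
= 2.576 · 9.2/11.3137
= 2.09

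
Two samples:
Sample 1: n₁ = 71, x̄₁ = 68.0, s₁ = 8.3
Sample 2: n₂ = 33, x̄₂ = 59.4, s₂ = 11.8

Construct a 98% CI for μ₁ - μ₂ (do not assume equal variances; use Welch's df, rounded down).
(3.11, 14.09)

Difference: x̄₁ - x̄₂ = 8.60
SE = √(s₁²/n₁ + s₂²/n₂) = √(8.3²/71 + 11.8²/33) = 2.2781
df = 47.27 → 47 (Welch–Satterthwaite, rounded down)
t* = 2.408

CI: 8.60 ± 2.408 · 2.2781 = 8.60 ± 5.49 = (3.11, 14.09)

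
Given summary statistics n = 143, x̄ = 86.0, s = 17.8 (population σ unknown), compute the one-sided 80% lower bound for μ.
μ ≥ 84.74

Lower bound (one-sided):
t* = 0.844 (one-sided for 80%)
Lower bound = x̄ - t* · s/√n = 86.0 - 0.844 · 17.8/√143 = 84.74

We are 80% confident that μ ≥ 84.74.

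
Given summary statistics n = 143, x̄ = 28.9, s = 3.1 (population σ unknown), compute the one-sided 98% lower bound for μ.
μ ≥ 28.36

Lower bound (one-sided):
t* = 2.073 (one-sided for 98%)
Lower bound = x̄ - t* · s/√n = 28.9 - 2.073 · 3.1/√143 = 28.36

We are 98% confident that μ ≥ 28.36.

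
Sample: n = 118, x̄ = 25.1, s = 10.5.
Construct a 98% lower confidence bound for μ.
μ ≥ 23.09

Lower bound (one-sided):
t* = 2.077 (one-sided for 98%)
Lower bound = x̄ - t* · s/√n = 25.1 - 2.077 · 10.5/√118 = 23.09

We are 98% confident that μ ≥ 23.09.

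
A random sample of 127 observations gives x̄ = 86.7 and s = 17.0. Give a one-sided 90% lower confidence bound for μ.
μ ≥ 84.76

Lower bound (one-sided):
t* = 1.288 (one-sided for 90%)
Lower bound = x̄ - t* · s/√n = 86.7 - 1.288 · 17.0/√127 = 84.76

We are 90% confident that μ ≥ 84.76.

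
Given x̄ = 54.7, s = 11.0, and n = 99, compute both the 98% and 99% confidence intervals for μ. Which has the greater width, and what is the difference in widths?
99% CI is wider by 0.58

df = 98
98% CI: t* = 2.365, (52.09, 57.31), width = 2 · t* · s/√n = 5.23
99% CI: t* = 2.627, (51.80, 57.60), width = 2 · t* · s/√n = 5.81

The 99% CI is wider by 5.81 - 5.23 = 0.58.
Higher confidence requires a wider interval.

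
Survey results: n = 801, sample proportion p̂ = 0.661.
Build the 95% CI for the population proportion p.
(0.628, 0.694)

Proportion CI:
SE = √(p̂(1-p̂)/n) = √(0.661 · 0.339 / 801) = 0.01673

z* = 1.960
Margin = z* · SE = 1.960 · 0.01673 = 0.0328

CI: 0.661 ± 0.0328 = (0.628, 0.694)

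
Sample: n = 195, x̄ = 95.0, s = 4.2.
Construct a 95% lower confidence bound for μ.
μ ≥ 94.50

Lower bound (one-sided):
t* = 1.653 (one-sided for 95%)
Lower bound = x̄ - t* · s/√n = 95.0 - 1.653 · 4.2/√195 = 94.50

We are 95% confident that μ ≥ 94.50.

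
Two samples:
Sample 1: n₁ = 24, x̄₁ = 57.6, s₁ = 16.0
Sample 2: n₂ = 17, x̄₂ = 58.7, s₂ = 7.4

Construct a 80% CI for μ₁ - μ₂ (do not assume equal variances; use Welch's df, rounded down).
(-5.97, 3.77)

Difference: x̄₁ - x̄₂ = -1.10
SE = √(s₁²/n₁ + s₂²/n₂) = √(16.0²/24 + 7.4²/17) = 3.7266
df = 34.47 → 34 (Welch–Satterthwaite, rounded down)
t* = 1.307

CI: -1.10 ± 1.307 · 3.7266 = -1.10 ± 4.87 = (-5.97, 3.77)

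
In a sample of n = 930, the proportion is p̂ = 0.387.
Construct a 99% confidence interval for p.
(0.346, 0.428)

Proportion CI:
SE = √(p̂(1-p̂)/n) = √(0.387 · 0.613 / 930) = 0.01597

z* = 2.576
Margin = z* · SE = 2.576 · 0.01597 = 0.0411

CI: 0.387 ± 0.0411 = (0.346, 0.428)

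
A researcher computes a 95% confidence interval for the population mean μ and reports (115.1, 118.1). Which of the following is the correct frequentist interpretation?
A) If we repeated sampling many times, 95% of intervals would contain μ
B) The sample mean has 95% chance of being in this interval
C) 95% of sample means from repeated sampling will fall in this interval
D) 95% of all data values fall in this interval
A

A) Correct — this is the frequentist long-run coverage interpretation.
B) Wrong — x̄ is observed and sits in the interval by construction.
C) Wrong — coverage applies to intervals containing μ, not to future x̄ values.
D) Wrong — a CI is about the parameter μ, not individual data values.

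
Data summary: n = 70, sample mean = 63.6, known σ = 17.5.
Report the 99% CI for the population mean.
(58.21, 68.99)

z-interval (σ known):
z* = 2.576 for 99% confidence

Margin of error = z* · σ/√n = 2.576 · 17.5/√70 = 5.39

CI: (63.6 - 5.39, 63.6 + 5.39) = (58.21, 68.99)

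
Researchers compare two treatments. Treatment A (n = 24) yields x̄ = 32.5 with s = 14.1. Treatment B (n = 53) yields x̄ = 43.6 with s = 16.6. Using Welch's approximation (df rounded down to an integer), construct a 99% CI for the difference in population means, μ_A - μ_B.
(-20.93, -1.27)

Difference: x̄₁ - x̄₂ = -11.10
SE = √(s₁²/n₁ + s₂²/n₂) = √(14.1²/24 + 16.6²/53) = 3.6719
df = 51.89 → 51 (Welch–Satterthwaite, rounded down)
t* = 2.676

CI: -11.10 ± 2.676 · 3.6719 = -11.10 ± 9.83 = (-20.93, -1.27)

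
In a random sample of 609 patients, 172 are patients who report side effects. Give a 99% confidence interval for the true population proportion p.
(0.235, 0.329)

Proportion CI:
p̂ = 172/609 = 0.28243
SE = √(p̂(1-p̂)/n) = √(0.28243 · 0.71757 / 609) = 0.01824

z* = 2.576
Margin = z* · SE = 2.576 · 0.01824 = 0.0470

CI: 0.28243 ± 0.0470 = (0.235, 0.329)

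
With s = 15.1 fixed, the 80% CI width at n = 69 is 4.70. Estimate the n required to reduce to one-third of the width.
n ≈ 621

CI width ∝ 1/√n
To reduce width by factor 3, need √n to grow by 3 → need 3² = 9 times as many samples.

Current: n = 69, width = 4.70
New: n = 621, width ≈ 1.55

Width reduced by factor of 4.70/1.55 = 3.03.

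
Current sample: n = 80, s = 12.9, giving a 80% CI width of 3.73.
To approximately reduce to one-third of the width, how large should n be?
n ≈ 720

CI width ∝ 1/√n
To reduce width by factor 3, need √n to grow by 3 → need 3² = 9 times as many samples.

Current: n = 80, width = 3.73
New: n = 720, width ≈ 1.23

Width reduced by factor of 3.73/1.23 = 3.03.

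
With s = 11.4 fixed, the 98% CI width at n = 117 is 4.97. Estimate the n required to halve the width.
n ≈ 468

CI width ∝ 1/√n
To reduce width by factor 2, need √n to grow by 2 → need 2² = 4 times as many samples.

Current: n = 117, width = 4.97
New: n = 468, width ≈ 2.46

Width reduced by factor of 4.97/2.46 = 2.02.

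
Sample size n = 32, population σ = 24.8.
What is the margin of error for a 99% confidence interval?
Margin of error = 11.29

Margin of error = z* · σ/√n
= 2.576 · 24.8/√32
= 2.576 · 24.8/5.6569
= 11.29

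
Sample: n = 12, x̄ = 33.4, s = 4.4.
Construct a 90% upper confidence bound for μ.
μ ≤ 35.13

Upper bound (one-sided):
t* = 1.363 (one-sided for 90%)
Upper bound = x̄ + t* · s/√n = 33.4 + 1.363 · 4.4/√12 = 35.13

We are 90% confident that μ ≤ 35.13.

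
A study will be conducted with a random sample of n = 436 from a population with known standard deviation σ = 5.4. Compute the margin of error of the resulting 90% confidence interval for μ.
Margin of error = 0.43

Margin of error = z* · σ/√n
= 1.645 · 5.4/√436
= 1.645 · 5.4/20.8806
= 0.43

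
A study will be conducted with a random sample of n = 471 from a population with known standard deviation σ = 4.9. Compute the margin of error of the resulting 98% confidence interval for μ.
Margin of error = 0.53

Margin of error = z* · σ/√n
= 2.326 · 4.9/√471
= 2.326 · 4.9/21.7025
= 0.53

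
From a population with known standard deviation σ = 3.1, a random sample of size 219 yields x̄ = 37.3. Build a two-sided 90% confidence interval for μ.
(36.96, 37.64)

z-interval (σ known):
z* = 1.645 for 90% confidence

Margin of error = z* · σ/√n = 1.645 · 3.1/√219 = 0.34

CI: (37.3 - 0.34, 37.3 + 0.34) = (36.96, 37.64)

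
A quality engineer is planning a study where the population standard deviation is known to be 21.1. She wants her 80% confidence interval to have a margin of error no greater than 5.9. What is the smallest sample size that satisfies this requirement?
n ≥ 22

For margin E ≤ 5.9:
n ≥ (z* · σ / E)²
n ≥ (1.282 · 21.1 / 5.9)²
n ≥ 21.02

Minimum n = 22 (rounding up)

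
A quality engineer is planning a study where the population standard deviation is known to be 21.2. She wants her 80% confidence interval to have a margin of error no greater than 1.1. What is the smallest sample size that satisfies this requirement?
n ≥ 611

For margin E ≤ 1.1:
n ≥ (z* · σ / E)²
n ≥ (1.282 · 21.2 / 1.1)²
n ≥ 610.47

Minimum n = 611 (rounding up)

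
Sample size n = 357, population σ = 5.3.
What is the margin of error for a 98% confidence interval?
Margin of error = 0.65

Margin of error = z* · σ/√n
= 2.326 · 5.3/√357
= 2.326 · 5.3/18.8944
= 0.65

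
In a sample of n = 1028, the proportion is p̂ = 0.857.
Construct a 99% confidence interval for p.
(0.829, 0.885)

Proportion CI:
SE = √(p̂(1-p̂)/n) = √(0.857 · 0.143 / 1028) = 0.01092

z* = 2.576
Margin = z* · SE = 2.576 · 0.01092 = 0.0281

CI: 0.857 ± 0.0281 = (0.829, 0.885)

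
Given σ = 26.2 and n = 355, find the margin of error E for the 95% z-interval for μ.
Margin of error = 2.73

Margin of error = z* · σ/√n
= 1.960 · 26.2/√355
= 1.960 · 26.2/18.8414
= 2.73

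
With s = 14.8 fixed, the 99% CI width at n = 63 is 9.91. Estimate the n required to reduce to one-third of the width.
n ≈ 567

CI width ∝ 1/√n
To reduce width by factor 3, need √n to grow by 3 → need 3² = 9 times as many samples.

Current: n = 63, width = 9.91
New: n = 567, width ≈ 3.21

Width reduced by factor of 9.91/3.21 = 3.09.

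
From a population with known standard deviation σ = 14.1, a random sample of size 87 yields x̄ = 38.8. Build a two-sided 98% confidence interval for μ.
(35.28, 42.32)

z-interval (σ known):
z* = 2.326 for 98% confidence

Margin of error = z* · σ/√n = 2.326 · 14.1/√87 = 3.52

CI: (38.8 - 3.52, 38.8 + 3.52) = (35.28, 42.32)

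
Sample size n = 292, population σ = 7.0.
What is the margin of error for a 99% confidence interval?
Margin of error = 1.06

Margin of error = z* · σ/√n
= 2.576 · 7.0/√292
= 2.576 · 7.0/17.0880
= 1.06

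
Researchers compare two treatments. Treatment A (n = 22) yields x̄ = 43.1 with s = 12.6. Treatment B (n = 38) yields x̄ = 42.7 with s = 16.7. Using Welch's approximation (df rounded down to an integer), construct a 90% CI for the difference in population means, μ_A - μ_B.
(-5.99, 6.79)

Difference: x̄₁ - x̄₂ = 0.40
SE = √(s₁²/n₁ + s₂²/n₂) = √(12.6²/22 + 16.7²/38) = 3.8152
df = 53.83 → 53 (Welch–Satterthwaite, rounded down)
t* = 1.674

CI: 0.40 ± 1.674 · 3.8152 = 0.40 ± 6.39 = (-5.99, 6.79)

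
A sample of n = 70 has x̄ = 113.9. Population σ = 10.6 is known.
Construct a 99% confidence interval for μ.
(110.64, 117.16)

z-interval (σ known):
z* = 2.576 for 99% confidence

Margin of error = z* · σ/√n = 2.576 · 10.6/√70 = 3.26

CI: (113.9 - 3.26, 113.9 + 3.26) = (110.64, 117.16)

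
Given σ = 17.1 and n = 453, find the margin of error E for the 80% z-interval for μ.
Margin of error = 1.03

Margin of error = z* · σ/√n
= 1.282 · 17.1/√453
= 1.282 · 17.1/21.2838
= 1.03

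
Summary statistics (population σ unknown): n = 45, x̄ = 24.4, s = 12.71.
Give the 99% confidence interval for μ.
(19.30, 29.50)

t-interval (σ unknown):
df = n - 1 = 44
t* = 2.692 for 99% confidence

Margin of error = t* · s/√n = 2.692 · 12.71/√45 = 5.10

CI: (19.30, 29.50)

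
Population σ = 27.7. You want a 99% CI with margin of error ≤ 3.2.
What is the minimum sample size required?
n ≥ 498

For margin E ≤ 3.2:
n ≥ (z* · σ / E)²
n ≥ (2.576 · 27.7 / 3.2)²
n ≥ 497.22

Minimum n = 498 (rounding up)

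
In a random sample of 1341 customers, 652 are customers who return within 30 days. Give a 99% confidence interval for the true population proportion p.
(0.451, 0.521)

Proportion CI:
p̂ = 652/1341 = 0.48620
SE = √(p̂(1-p̂)/n) = √(0.48620 · 0.51380 / 1341) = 0.01365

z* = 2.576
Margin = z* · SE = 2.576 · 0.01365 = 0.0352

CI: 0.48620 ± 0.0352 = (0.451, 0.521)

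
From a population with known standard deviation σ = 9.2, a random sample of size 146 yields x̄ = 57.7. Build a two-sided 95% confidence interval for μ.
(56.21, 59.19)

z-interval (σ known):
z* = 1.960 for 95% confidence

Margin of error = z* · σ/√n = 1.960 · 9.2/√146 = 1.49

CI: (57.7 - 1.49, 57.7 + 1.49) = (56.21, 59.19)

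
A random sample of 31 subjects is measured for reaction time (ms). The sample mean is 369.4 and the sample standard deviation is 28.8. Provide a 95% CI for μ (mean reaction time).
(358.84, 379.96)

t-interval (σ unknown):
df = n - 1 = 30
t* = 2.042 for 95% confidence

Margin of error = t* · s/√n = 2.042 · 28.8/√31 = 10.56

CI: (358.84, 379.96)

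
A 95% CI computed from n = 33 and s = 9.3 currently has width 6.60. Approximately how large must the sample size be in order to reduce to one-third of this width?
n ≈ 297

CI width ∝ 1/√n
To reduce width by factor 3, need √n to grow by 3 → need 3² = 9 times as many samples.

Current: n = 33, width = 6.60
New: n = 297, width ≈ 2.12

Width reduced by factor of 6.60/2.12 = 3.11.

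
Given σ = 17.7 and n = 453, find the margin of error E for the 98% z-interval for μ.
Margin of error = 1.93

Margin of error = z* · σ/√n
= 2.326 · 17.7/√453
= 2.326 · 17.7/21.2838
= 1.93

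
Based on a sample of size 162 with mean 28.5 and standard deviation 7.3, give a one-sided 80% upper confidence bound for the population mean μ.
μ ≤ 28.98

Upper bound (one-sided):
t* = 0.844 (one-sided for 80%)
Upper bound = x̄ + t* · s/√n = 28.5 + 0.844 · 7.3/√162 = 28.98

We are 80% confident that μ ≤ 28.98.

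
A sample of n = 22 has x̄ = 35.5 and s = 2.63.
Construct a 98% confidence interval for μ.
(34.09, 36.91)

t-interval (σ unknown):
df = n - 1 = 21
t* = 2.518 for 98% confidence

Margin of error = t* · s/√n = 2.518 · 2.63/√22 = 1.41

CI: (34.09, 36.91)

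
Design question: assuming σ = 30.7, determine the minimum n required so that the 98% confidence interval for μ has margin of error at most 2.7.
n ≥ 700

For margin E ≤ 2.7:
n ≥ (z* · σ / E)²
n ≥ (2.326 · 30.7 / 2.7)²
n ≥ 699.47

Minimum n = 700 (rounding up)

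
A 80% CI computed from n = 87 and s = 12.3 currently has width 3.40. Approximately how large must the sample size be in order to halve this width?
n ≈ 348

CI width ∝ 1/√n
To reduce width by factor 2, need √n to grow by 2 → need 2² = 4 times as many samples.

Current: n = 87, width = 3.40
New: n = 348, width ≈ 1.69

Width reduced by factor of 3.40/1.69 = 2.01.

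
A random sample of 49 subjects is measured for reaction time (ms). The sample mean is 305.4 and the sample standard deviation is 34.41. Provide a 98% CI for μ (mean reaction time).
(293.57, 317.23)

t-interval (σ unknown):
df = n - 1 = 48
t* = 2.407 for 98% confidence

Margin of error = t* · s/√n = 2.407 · 34.41/√49 = 11.83

CI: (293.57, 317.23)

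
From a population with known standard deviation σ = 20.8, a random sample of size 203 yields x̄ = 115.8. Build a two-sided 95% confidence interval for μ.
(112.94, 118.66)

z-interval (σ known):
z* = 1.960 for 95% confidence

Margin of error = z* · σ/√n = 1.960 · 20.8/√203 = 2.86

CI: (115.8 - 2.86, 115.8 + 2.86) = (112.94, 118.66)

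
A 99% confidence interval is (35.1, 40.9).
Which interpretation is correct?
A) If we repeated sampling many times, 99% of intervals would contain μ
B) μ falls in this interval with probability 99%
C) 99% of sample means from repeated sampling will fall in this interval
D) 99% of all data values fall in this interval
A

A) Correct — this is the frequentist long-run coverage interpretation.
B) Wrong — μ is fixed; the randomness lives in the interval, not in μ.
C) Wrong — coverage applies to intervals containing μ, not to future x̄ values.
D) Wrong — a CI is about the parameter μ, not individual data values.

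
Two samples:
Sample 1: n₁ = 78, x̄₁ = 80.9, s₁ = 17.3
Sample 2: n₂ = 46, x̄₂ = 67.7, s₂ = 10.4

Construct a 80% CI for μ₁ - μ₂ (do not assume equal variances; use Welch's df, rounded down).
(9.99, 16.41)

Difference: x̄₁ - x̄₂ = 13.20
SE = √(s₁²/n₁ + s₂²/n₂) = √(17.3²/78 + 10.4²/46) = 2.4876
df = 121.94 → 121 (Welch–Satterthwaite, rounded down)
t* = 1.289

CI: 13.20 ± 1.289 · 2.4876 = 13.20 ± 3.21 = (9.99, 16.41)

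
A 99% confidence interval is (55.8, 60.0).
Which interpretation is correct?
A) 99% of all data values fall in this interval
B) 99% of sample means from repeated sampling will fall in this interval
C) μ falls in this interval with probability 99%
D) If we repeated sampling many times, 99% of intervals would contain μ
D

A) Wrong — a CI is about the parameter μ, not individual data values.
B) Wrong — coverage applies to intervals containing μ, not to future x̄ values.
C) Wrong — μ is fixed; the randomness lives in the interval, not in μ.
D) Correct — this is the frequentist long-run coverage interpretation.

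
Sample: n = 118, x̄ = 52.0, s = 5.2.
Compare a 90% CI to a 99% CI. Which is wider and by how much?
99% CI is wider by 0.92

df = 117
90% CI: t* = 1.658, (51.21, 52.79), width = 2 · t* · s/√n = 1.59
99% CI: t* = 2.619, (50.75, 53.25), width = 2 · t* · s/√n = 2.51

The 99% CI is wider by 2.51 - 1.59 = 0.92.
Higher confidence requires a wider interval.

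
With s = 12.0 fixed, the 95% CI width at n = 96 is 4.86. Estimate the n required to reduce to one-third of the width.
n ≈ 864

CI width ∝ 1/√n
To reduce width by factor 3, need √n to grow by 3 → need 3² = 9 times as many samples.

Current: n = 96, width = 4.86
New: n = 864, width ≈ 1.60

Width reduced by factor of 4.86/1.60 = 3.04.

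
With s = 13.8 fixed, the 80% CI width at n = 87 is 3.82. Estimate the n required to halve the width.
n ≈ 348

CI width ∝ 1/√n
To reduce width by factor 2, need √n to grow by 2 → need 2² = 4 times as many samples.

Current: n = 87, width = 3.82
New: n = 348, width ≈ 1.90

Width reduced by factor of 3.82/1.90 = 2.01.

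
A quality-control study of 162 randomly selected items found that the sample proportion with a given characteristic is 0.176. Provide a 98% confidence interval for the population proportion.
(0.106, 0.246)

Proportion CI:
SE = √(p̂(1-p̂)/n) = √(0.176 · 0.824 / 162) = 0.02992

z* = 2.326
Margin = z* · SE = 2.326 · 0.02992 = 0.0696

CI: 0.176 ± 0.0696 = (0.106, 0.246)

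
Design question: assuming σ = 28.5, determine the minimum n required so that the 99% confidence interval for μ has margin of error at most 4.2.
n ≥ 306

For margin E ≤ 4.2:
n ≥ (z* · σ / E)²
n ≥ (2.576 · 28.5 / 4.2)²
n ≥ 305.55

Minimum n = 306 (rounding up)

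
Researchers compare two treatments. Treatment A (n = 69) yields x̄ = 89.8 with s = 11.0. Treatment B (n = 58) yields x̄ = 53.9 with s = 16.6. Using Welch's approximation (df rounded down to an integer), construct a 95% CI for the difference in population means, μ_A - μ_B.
(30.84, 40.96)

Difference: x̄₁ - x̄₂ = 35.90
SE = √(s₁²/n₁ + s₂²/n₂) = √(11.0²/69 + 16.6²/58) = 2.5504
df = 95.89 → 95 (Welch–Satterthwaite, rounded down)
t* = 1.985

CI: 35.90 ± 1.985 · 2.5504 = 35.90 ± 5.06 = (30.84, 40.96)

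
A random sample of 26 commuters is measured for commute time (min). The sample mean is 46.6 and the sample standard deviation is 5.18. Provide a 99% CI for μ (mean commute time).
(43.77, 49.43)

t-interval (σ unknown):
df = n - 1 = 25
t* = 2.787 for 99% confidence

Margin of error = t* · s/√n = 2.787 · 5.18/√26 = 2.83

CI: (43.77, 49.43)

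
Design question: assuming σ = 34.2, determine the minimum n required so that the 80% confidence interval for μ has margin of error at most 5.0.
n ≥ 77

For margin E ≤ 5.0:
n ≥ (z* · σ / E)²
n ≥ (1.282 · 34.2 / 5.0)²
n ≥ 76.89

Minimum n = 77 (rounding up)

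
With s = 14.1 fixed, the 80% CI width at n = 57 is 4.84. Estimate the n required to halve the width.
n ≈ 228

CI width ∝ 1/√n
To reduce width by factor 2, need √n to grow by 2 → need 2² = 4 times as many samples.

Current: n = 57, width = 4.84
New: n = 228, width ≈ 2.40

Width reduced by factor of 4.84/2.40 = 2.02.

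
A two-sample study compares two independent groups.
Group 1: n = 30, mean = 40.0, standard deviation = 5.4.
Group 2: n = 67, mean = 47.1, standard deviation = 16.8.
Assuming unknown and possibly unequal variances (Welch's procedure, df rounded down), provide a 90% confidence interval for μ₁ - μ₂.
(-10.88, -3.32)

Difference: x̄₁ - x̄₂ = -7.10
SE = √(s₁²/n₁ + s₂²/n₂) = √(5.4²/30 + 16.8²/67) = 2.2770
df = 89.17 → 89 (Welch–Satterthwaite, rounded down)
t* = 1.662

CI: -7.10 ± 1.662 · 2.2770 = -7.10 ± 3.78 = (-10.88, -3.32)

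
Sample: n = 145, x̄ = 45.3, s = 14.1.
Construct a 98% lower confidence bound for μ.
μ ≥ 42.87

Lower bound (one-sided):
t* = 2.073 (one-sided for 98%)
Lower bound = x̄ - t* · s/√n = 45.3 - 2.073 · 14.1/√145 = 42.87

We are 98% confident that μ ≥ 42.87.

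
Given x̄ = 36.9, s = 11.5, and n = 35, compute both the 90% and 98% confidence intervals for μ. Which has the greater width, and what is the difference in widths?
98% CI is wider by 2.92

df = 34
90% CI: t* = 1.691, (33.61, 40.19), width = 2 · t* · s/√n = 6.57
98% CI: t* = 2.441, (32.16, 41.64), width = 2 · t* · s/√n = 9.49

The 98% CI is wider by 9.49 - 6.57 = 2.92.
Higher confidence requires a wider interval.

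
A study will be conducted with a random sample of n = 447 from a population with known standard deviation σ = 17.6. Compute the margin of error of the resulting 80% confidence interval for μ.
Margin of error = 1.07

Margin of error = z* · σ/√n
= 1.282 · 17.6/√447
= 1.282 · 17.6/21.1424
= 1.07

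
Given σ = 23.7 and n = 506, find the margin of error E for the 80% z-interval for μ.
Margin of error = 1.35

Margin of error = z* · σ/√n
= 1.282 · 23.7/√506
= 1.282 · 23.7/22.4944
= 1.35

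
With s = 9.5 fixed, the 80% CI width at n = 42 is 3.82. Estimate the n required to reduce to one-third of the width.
n ≈ 378

CI width ∝ 1/√n
To reduce width by factor 3, need √n to grow by 3 → need 3² = 9 times as many samples.

Current: n = 42, width = 3.82
New: n = 378, width ≈ 1.25

Width reduced by factor of 3.82/1.25 = 3.06.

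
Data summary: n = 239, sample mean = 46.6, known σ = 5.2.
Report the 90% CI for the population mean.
(46.05, 47.15)

z-interval (σ known):
z* = 1.645 for 90% confidence

Margin of error = z* · σ/√n = 1.645 · 5.2/√239 = 0.55

CI: (46.6 - 0.55, 46.6 + 0.55) = (46.05, 47.15)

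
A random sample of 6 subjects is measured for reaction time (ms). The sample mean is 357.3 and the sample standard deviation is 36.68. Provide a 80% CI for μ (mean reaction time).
(335.20, 379.40)

t-interval (σ unknown):
df = n - 1 = 5
t* = 1.476 for 80% confidence

Margin of error = t* · s/√n = 1.476 · 36.68/√6 = 22.10

CI: (335.20, 379.40)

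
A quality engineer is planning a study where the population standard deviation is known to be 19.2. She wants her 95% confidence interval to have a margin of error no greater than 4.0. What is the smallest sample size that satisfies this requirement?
n ≥ 89

For margin E ≤ 4.0:
n ≥ (z* · σ / E)²
n ≥ (1.960 · 19.2 / 4.0)²
n ≥ 88.51

Minimum n = 89 (rounding up)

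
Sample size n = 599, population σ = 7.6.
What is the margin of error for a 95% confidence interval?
Margin of error = 0.61

Margin of error = z* · σ/√n
= 1.960 · 7.6/√599
= 1.960 · 7.6/24.4745
= 0.61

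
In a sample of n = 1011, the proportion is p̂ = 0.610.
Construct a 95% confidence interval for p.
(0.580, 0.640)

Proportion CI:
SE = √(p̂(1-p̂)/n) = √(0.610 · 0.390 / 1011) = 0.01534

z* = 1.960
Margin = z* · SE = 1.960 · 0.01534 = 0.0301

CI: 0.610 ± 0.0301 = (0.580, 0.640)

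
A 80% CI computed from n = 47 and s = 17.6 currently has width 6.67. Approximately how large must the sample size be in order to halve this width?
n ≈ 188

CI width ∝ 1/√n
To reduce width by factor 2, need √n to grow by 2 → need 2² = 4 times as many samples.

Current: n = 47, width = 6.67
New: n = 188, width ≈ 3.30

Width reduced by factor of 6.67/3.30 = 2.02.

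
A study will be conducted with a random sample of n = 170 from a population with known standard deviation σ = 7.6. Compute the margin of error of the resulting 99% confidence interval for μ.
Margin of error = 1.50

Margin of error = z* · σ/√n
= 2.576 · 7.6/√170
= 2.576 · 7.6/13.0384
= 1.50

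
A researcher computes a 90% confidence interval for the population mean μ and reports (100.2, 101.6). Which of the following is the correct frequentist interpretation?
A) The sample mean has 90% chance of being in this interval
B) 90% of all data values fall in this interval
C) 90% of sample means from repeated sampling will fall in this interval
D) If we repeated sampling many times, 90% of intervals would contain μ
D

A) Wrong — x̄ is observed and sits in the interval by construction.
B) Wrong — a CI is about the parameter μ, not individual data values.
C) Wrong — coverage applies to intervals containing μ, not to future x̄ values.
D) Correct — this is the frequentist long-run coverage interpretation.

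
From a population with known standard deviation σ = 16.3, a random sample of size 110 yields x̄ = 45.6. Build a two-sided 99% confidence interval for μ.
(41.60, 49.60)

z-interval (σ known):
z* = 2.576 for 99% confidence

Margin of error = z* · σ/√n = 2.576 · 16.3/√110 = 4.00

CI: (45.6 - 4.00, 45.6 + 4.00) = (41.60, 49.60)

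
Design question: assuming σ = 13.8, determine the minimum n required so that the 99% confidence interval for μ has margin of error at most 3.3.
n ≥ 117

For margin E ≤ 3.3:
n ≥ (z* · σ / E)²
n ≥ (2.576 · 13.8 / 3.3)²
n ≥ 116.04

Minimum n = 117 (rounding up)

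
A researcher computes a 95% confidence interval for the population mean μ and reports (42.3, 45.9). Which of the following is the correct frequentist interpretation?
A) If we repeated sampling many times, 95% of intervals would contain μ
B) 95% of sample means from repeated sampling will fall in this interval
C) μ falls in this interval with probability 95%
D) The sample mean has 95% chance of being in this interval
A

A) Correct — this is the frequentist long-run coverage interpretation.
B) Wrong — coverage applies to intervals containing μ, not to future x̄ values.
C) Wrong — μ is fixed; the randomness lives in the interval, not in μ.
D) Wrong — x̄ is observed and sits in the interval by construction.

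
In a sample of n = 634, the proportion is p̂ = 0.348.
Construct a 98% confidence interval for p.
(0.304, 0.392)

Proportion CI:
SE = √(p̂(1-p̂)/n) = √(0.348 · 0.652 / 634) = 0.01892

z* = 2.326
Margin = z* · SE = 2.326 · 0.01892 = 0.0440

CI: 0.348 ± 0.0440 = (0.304, 0.392)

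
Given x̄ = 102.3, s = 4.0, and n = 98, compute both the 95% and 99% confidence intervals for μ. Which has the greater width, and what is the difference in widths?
99% CI is wider by 0.52

df = 97
95% CI: t* = 1.985, (101.50, 103.10), width = 2 · t* · s/√n = 1.60
99% CI: t* = 2.627, (101.24, 103.36), width = 2 · t* · s/√n = 2.12

The 99% CI is wider by 2.12 - 1.60 = 0.52.
Higher confidence requires a wider interval.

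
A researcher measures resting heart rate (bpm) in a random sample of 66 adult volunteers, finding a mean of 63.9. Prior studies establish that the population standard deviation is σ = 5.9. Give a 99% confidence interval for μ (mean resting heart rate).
(62.03, 65.77)

z-interval (σ known):
z* = 2.576 for 99% confidence

Margin of error = z* · σ/√n = 2.576 · 5.9/√66 = 1.87

CI: (63.9 - 1.87, 63.9 + 1.87) = (62.03, 65.77)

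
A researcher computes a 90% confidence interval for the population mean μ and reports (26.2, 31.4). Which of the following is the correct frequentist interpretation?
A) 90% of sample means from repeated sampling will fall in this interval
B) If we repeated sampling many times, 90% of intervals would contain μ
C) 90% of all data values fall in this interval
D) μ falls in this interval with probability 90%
B

A) Wrong — coverage applies to intervals containing μ, not to future x̄ values.
B) Correct — this is the frequentist long-run coverage interpretation.
C) Wrong — a CI is about the parameter μ, not individual data values.
D) Wrong — μ is fixed; the randomness lives in the interval, not in μ.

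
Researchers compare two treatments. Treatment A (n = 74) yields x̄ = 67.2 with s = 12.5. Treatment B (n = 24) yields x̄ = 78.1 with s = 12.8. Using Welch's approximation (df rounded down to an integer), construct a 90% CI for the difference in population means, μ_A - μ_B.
(-15.94, -5.86)

Difference: x̄₁ - x̄₂ = -10.90
SE = √(s₁²/n₁ + s₂²/n₂) = √(12.5²/74 + 12.8²/24) = 2.9897
df = 38.27 → 38 (Welch–Satterthwaite, rounded down)
t* = 1.686

CI: -10.90 ± 1.686 · 2.9897 = -10.90 ± 5.04 = (-15.94, -5.86)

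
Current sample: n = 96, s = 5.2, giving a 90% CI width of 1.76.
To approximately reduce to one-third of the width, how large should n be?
n ≈ 864

CI width ∝ 1/√n
To reduce width by factor 3, need √n to grow by 3 → need 3² = 9 times as many samples.

Current: n = 96, width = 1.76
New: n = 864, width ≈ 0.58

Width reduced by factor of 1.76/0.58 = 3.03.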